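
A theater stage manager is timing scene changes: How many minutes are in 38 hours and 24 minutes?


Hours: 38
Extra minutes: 24
Minutes per hour: 60
Hours to minutes: 38 x 60 = 2280
Total: 2280 + 24 = 2304

2304


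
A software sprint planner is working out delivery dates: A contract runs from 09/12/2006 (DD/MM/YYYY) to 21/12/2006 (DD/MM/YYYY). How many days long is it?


Start date: 2006-12-09
End date: 2006-12-21
Dec 2006: +12 days
Total: 12 days

12


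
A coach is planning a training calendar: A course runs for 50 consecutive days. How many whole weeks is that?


Total days: 50
Days per week: 7
Division: 50 / 7 = 7 remainder 1
Complete weeks: 7
Remaining days: 1

7


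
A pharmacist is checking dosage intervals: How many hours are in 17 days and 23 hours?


Days: 17
Extra hours: 23
Hours per day: 24
Days to hours: 17 x 24 = 408
Total: 408 + 23 = 431

431


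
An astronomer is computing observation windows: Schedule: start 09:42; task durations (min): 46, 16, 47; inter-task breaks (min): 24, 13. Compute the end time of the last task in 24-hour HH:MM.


Start: 09:42 = 582 min from midnight
  after task 1 (46 min): 10:28
  after break (24 min): 10:52
  after task 2 (16 min): 11:08
  after break (13 min): 11:21
  after task 3 (47 min): 12:08
Total elapsed: 146 minutes
End time: 12:08

12:08


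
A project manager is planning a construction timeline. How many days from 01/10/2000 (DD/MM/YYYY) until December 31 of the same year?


Start: October 01, 2000
End: December 31, 2000
Days left in October: 30
November: 30
December: 31
Sum of remaining months: 61
Total: 30 + 61 = 91

91


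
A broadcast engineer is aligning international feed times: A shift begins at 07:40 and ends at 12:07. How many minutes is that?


Start time: 07:40 = 460 minutes from midnight
End time: 12:07 = 727 minutes from midnight
Difference: 727 - 460 = 267 minutes
That is 4 hours and 27 minutes

267


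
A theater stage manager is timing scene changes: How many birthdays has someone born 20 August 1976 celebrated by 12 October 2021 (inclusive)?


Birth: 1976-08-20
Reference: 2021-10-12
Year difference: 2021 - 1976 = 45
Has birthday (08-20) occurred by 10-12? Yes
Age in full years: 45

45


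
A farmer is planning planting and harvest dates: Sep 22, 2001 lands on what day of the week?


Date: 2001-09-22
January 1, 2001 is a Monday
Day of year: 265
Offset from Jan 1: 264 days
264 mod 7 = 5
Result: Saturday

Saturday


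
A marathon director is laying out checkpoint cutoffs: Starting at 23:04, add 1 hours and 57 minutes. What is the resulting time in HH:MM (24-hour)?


Start time: 23:04
Adding: 1 hours 57 minutes
Minutes: 4 + 57 = 61
Minute overflow: 61 >= 60, so carry 1 hour, minutes = 1
Hours: 23 + 1 + 1 = 25
Hour wraparound: 25 mod 24 = 1
Result: 01:01

01:01


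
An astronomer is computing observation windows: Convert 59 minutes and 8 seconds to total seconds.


Minutes: 59
Extra seconds: 8
Seconds per minute: 60
Minutes to seconds: 59 x 60 = 3540
Total: 3540 + 8 = 3548

3548


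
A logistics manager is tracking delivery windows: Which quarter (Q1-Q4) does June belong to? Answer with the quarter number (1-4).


Month: June (month 6)
Q1: January-March (months 1-3)
Q2: April-June (months 4-6)
Q3: July-September (months 7-9)
Q4: October-December (months 10-12)
Month 6 falls in Q2

2


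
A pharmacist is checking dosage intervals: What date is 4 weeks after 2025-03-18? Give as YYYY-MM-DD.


Start: 2025-03-18
Weeks to add: 4
Convert to days: 4 x 7 = 28 days
Add 28 days to 2025-03-18
Result: 2025-04-15

2025-04-15


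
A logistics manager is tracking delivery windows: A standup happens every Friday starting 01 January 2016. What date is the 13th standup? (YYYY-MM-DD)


First occurrence: 2016-01-01 (occurrence 1)
Each occurrence is 7 days after the previous.
Occurrence 13 is 12 weeks after the first.
12 weeks = 84 days
2016-01-01 + 84 days = 2016-03-25

2016-03-25


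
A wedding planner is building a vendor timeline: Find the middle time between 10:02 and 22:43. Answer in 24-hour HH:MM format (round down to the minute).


Start time: 10:02 = 602 minutes from midnight
End time: 22:43 = 1363 minutes from midnight
Sum: 602 + 1363 = 1965
Midpoint: 1965 / 2 = 982 minutes
Convert: 982 / 60 = 16 hours, 22 minutes
Result: 16:22

16:22


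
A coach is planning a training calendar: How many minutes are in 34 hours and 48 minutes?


Hours: 34
Minutes: 48
Convert hours to minutes: 34 x 60 = 2040
Add remaining minutes: 2040 + 48 = 2088

2088


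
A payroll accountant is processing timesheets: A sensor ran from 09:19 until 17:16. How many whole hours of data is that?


Start: 09:19
End: 17:16
Hour difference: 17 - 9 = 8 hours
Minute difference: 16 - 19 = -3 minutes
Total minutes: 477
Complete hours: 477 / 60 = 7 (remainder 57)

7


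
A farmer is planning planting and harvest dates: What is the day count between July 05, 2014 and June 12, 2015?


Start date: 2014-07-05
End date: 2015-06-12
Jul 2014: +27 days
Aug 2014: +31 days
Sep 2014: +30 days
... (9 more months)
Total: 342 days

342


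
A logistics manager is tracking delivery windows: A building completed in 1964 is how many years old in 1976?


Birth year: 1964
Current year: 1976
Age = current year - birth year
Age = 1976 - 1964 = 12

12


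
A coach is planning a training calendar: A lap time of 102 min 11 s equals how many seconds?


Minutes: 102
Seconds: 11
Convert minutes to seconds: 102 x 60 = 6120
Add remaining seconds: 6120 + 11 = 6131

6131


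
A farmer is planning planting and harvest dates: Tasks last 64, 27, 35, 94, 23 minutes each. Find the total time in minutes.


Durations: 64, 27, 35, 94, 23
Running sum: 64
+ 27 = 91
+ 35 = 126
+ 94 = 220
+ 23 = 243
Total duration: 243 minutes
That is 4 hours and 3 minutes

243


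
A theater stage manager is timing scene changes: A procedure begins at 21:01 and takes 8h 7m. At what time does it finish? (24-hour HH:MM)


Start time: 21:01
Adding: 8 hours 7 minutes
Minutes: 1 + 7 = 8
Hours: 21 + 8 + 0 = 29
Hour wraparound: 29 mod 24 = 5
Result: 05:08

05:08


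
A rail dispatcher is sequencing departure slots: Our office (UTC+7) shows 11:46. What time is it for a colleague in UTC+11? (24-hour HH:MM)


Local time: 11:46 at UTC+7 (offset 7h)
Target zone: UTC+11 (offset 11h)
Difference: 11 - (7) = 4 hours
Calculation: 11 + (4) = 15
Result: 15:46

15:46


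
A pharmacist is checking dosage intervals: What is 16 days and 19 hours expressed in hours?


Days: 16
Extra hours: 19
Hours per day: 24
Days to hours: 16 x 24 = 384
Total: 384 + 19 = 403

403


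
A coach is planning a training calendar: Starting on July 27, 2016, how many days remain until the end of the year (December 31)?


Start: July 27, 2016
End: December 31, 2016
Days left in July: 4
August: 31
September: 30
October: 31
November: 30
... plus remaining months
Sum of remaining months: 153
Total: 4 + 153 = 157

157


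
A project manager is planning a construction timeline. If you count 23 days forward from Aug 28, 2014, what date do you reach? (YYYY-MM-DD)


Start: 2014-08-28
Adding 23 days
Days remaining in August: 3
After August: 20 days still to add
September 2014 has 30 days, need 20
Result: 2014-09-20

2014-09-20


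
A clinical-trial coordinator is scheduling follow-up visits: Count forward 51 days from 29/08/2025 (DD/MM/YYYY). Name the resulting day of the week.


Start: 2025-08-29 (Friday)
Step 1 - find target date: add 51 days
  2025-08-29 + 51 days = 2025-10-19
Step 2 - day of week:
  51 mod 7 = 2
  Friday + 2 days -> Sunday
Result: Sunday (2025-10-19)

Sunday


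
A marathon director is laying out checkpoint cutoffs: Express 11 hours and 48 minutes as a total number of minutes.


Hours: 11
Extra minutes: 48
Minutes per hour: 60
Hours to minutes: 11 x 60 = 660
Total: 660 + 48 = 708

708


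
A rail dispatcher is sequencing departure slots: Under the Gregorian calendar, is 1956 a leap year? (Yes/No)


Year: 1956
Divisible by 4? 1956 / 4 = 489.0 -> Yes
Divisible by 100? 1956 / 100 = 19.56 -> No
Divisible by 4 but not 100, so it IS a leap year

Yes


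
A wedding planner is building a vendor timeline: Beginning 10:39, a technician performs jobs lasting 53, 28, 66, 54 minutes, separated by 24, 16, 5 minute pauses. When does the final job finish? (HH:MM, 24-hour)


Start: 10:39 = 639 min from midnight
  after task 1 (53 min): 11:32
  after break (24 min): 11:56
  after task 2 (28 min): 12:24
  after break (16 min): 12:40
  after task 3 (66 min): 13:46
  after break (5 min): 13:51
  after task 4 (54 min): 14:45
Total elapsed: 246 minutes
End time: 14:45

14:45


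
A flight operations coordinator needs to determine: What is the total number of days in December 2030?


Month: December
Year: 2030
December is a 31-day month
Total: 31 days

31


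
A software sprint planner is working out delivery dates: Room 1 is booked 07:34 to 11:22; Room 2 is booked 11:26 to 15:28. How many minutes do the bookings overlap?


Interval A: [454, 682] minutes from midnight
Interval B: [686, 928] minutes from midnight
Overlap start = max(454, 686) = 686
Overlap end = min(682, 928) = 682
End <= start, so the intervals do not overlap: 0 minutes

0


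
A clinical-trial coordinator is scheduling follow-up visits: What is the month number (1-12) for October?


Calendar month order:
9. September
10. October <--
11. November
October is month number 10

10


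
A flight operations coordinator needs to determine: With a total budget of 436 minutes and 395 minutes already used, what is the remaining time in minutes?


Total budget: 436 minutes
Time used: 395 minutes
Remaining: 436 - 395 = 41 minutes
Percent used: 90.6%
Percent remaining: 9.4%

41


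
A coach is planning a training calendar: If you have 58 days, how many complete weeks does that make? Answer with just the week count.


Total days: 58
Days per week: 7
Division: 58 / 7 = 8 remainder 2
Complete weeks: 8
Remaining days: 2

8


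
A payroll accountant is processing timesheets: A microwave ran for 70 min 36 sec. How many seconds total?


Minutes: 70
Extra seconds: 36
Seconds per minute: 60
Minutes to seconds: 70 x 60 = 4200
Total: 4200 + 36 = 4236

4236


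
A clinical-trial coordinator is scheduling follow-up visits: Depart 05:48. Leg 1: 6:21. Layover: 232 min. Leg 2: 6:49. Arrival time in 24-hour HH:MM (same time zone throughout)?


Depart: 05:48
Leg 1: +381 min -> 12:09
Layover: +232 min -> 16:01
Leg 2: +409 min -> 22:50
Total travel: 1022 minutes = 17h 2m
Arrival: 22:50

22:50


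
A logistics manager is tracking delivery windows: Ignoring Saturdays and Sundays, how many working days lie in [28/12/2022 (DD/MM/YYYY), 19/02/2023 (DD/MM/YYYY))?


Start: 2022-12-28 (Wednesday)
End (exclusive): 2023-02-19 (Sunday)
Total calendar days: 53
Full weeks: 53 // 7 = 7 -> 35 weekdays
Remaining 4 days starting on Wednesday:
  Wed(w), Thu(w), Fri(w), Sat(-) -> 3 weekdays
Total business days: 35 + 3 = 38

38


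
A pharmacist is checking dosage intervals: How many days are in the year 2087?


Year: 2087
Check leap year rules:
Divisible by 4? No
2087 is not a leap year
Days: 365

365


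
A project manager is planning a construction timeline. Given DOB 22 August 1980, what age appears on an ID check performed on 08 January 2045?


Birth: 1980-08-22
Reference: 2045-01-08
Year difference: 2045 - 1980 = 65
Has birthday (08-22) occurred by 01-08? No
Birthday not yet reached this year -> subtract 1
Age in full years: 64

64


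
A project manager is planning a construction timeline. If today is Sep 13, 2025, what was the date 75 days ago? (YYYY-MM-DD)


Start: 2025-09-13
Subtracting 75 days
Days already passed in September: 13
After going back through September: 62 more days to subtract
August 2025: 31 days, 31 remaining
July 2025 has 31 days, need 31
Result: 2025-06-30

2025-06-30


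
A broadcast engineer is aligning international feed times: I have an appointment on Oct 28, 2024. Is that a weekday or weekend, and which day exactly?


Date: 2024-10-28
January 1, 2024 is a Monday
Day of year: 302
Offset from Jan 1: 301 days
301 mod 7 = 0
Result: Monday

Monday


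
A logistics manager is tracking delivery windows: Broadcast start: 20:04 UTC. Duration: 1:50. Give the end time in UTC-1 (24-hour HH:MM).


Start: 20:04 in UTC
Step 1 - add duration:
  minutes: 4 + 50 = 54
  hours: 20 + 1 + 0 = 21
  end in UTC: 21:54
Step 2 - convert UTC -> UTC-1:
  offset difference: -1 - (0) = -1 hours
  21 + (-1) = 20 -> mod 24 = 20
Result: 20:54 in UTC-1

20:54


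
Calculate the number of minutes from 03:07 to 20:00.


Start time: 03:07 = 187 minutes from midnight
End time: 20:00 = 1200 minutes from midnight
Difference: 1200 - 187 = 1013 minutes
That is 16 hours and 53 minutes

1013


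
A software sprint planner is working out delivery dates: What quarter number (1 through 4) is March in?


Month: March (month 3)
Q1: January-March (months 1-3)
Q2: April-June (months 4-6)
Q3: July-September (months 7-9)
Q4: October-December (months 10-12)
Month 3 falls in Q1

1


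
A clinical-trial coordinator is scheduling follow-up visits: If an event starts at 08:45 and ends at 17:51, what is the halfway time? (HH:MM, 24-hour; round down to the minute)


Start time: 08:45 = 525 minutes from midnight
End time: 17:51 = 1071 minutes from midnight
Sum: 525 + 1071 = 1596
Midpoint: 1596 / 2 = 798 minutes
Convert: 798 / 60 = 13 hours, 18 minutes
Result: 13:18

13:18


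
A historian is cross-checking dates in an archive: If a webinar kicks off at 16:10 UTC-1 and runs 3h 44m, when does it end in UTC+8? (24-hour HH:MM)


Start: 16:10 in UTC-1
Step 1 - add duration:
  minutes: 10 + 44 = 54
  hours: 16 + 3 + 0 = 19
  end in UTC-1: 19:54
Step 2 - convert UTC-1 -> UTC+8:
  offset difference: 8 - (-1) = 9 hours
  19 + (9) = 28 -> mod 24 = 4
Result: 04:54 in UTC+8

04:54


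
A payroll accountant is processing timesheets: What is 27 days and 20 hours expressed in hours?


Days: 27
Extra hours: 20
Hours per day: 24
Days to hours: 27 x 24 = 648
Total: 648 + 20 = 668

668


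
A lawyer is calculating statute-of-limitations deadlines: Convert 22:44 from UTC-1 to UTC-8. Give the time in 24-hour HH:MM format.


Local time: 22:44 at UTC-1 (offset -1h)
Target zone: UTC-8 (offset -8h)
Difference: -8 - (-1) = -7 hours
Calculation: 22 + (-7) = 15
Result: 15:44

15:44


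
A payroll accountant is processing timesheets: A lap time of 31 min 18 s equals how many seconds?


Minutes: 31
Seconds: 18
Convert minutes to seconds: 31 x 60 = 1860
Add remaining seconds: 1860 + 18 = 1878

1878


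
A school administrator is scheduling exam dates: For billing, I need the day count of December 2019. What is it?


Month: December
Year: 2019
December is a 31-day month
Total: 31 days

31


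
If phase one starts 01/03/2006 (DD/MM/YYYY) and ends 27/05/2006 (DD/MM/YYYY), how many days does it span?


Start date: 2006-03-01
End date: 2006-05-27
Mar 2006: +31 days
Apr 2006: +30 days
May 2006: +26 days
Total: 87 days

87


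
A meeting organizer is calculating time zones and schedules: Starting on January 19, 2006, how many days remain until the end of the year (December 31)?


Start: January 19, 2006
End: December 31, 2006
Days left in January: 12
February: 28
March: 31
April: 30
May: 31
... plus remaining months
Sum of remaining months: 334
Total: 12 + 334 = 346

346


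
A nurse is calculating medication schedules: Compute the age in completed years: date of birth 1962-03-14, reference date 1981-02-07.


Birth: 1962-03-14
Reference: 1981-02-07
Year difference: 1981 - 1962 = 19
Has birthday (03-14) occurred by 02-07? No
Birthday not yet reached this year -> subtract 1
Age in full years: 18

18


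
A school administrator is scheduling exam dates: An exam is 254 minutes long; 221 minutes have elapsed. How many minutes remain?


Total budget: 254 minutes
Time used: 221 minutes
Remaining: 254 - 221 = 33 minutes
Percent used: 87.0%
Percent remaining: 13.0%

33


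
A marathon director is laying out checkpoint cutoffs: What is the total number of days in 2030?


Year: 2030
Check leap year rules:
Divisible by 4? No
2030 is not a leap year
Days: 365

365


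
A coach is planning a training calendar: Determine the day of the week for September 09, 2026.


Date: 2026-09-09
January 1, 2026 is a Thursday
Day of year: 252
Offset from Jan 1: 251 days
251 mod 7 = 6
Result: Wednesday

Wednesday


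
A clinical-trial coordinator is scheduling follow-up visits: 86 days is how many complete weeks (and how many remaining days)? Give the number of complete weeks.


Total days: 86
Days per week: 7
Division: 86 / 7 = 12 remainder 2
Complete weeks: 12
Remaining days: 2

12


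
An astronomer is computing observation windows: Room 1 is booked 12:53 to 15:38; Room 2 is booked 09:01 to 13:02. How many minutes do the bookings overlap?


Interval A: [773, 938] minutes from midnight
Interval B: [541, 782] minutes from midnight
Overlap start = max(773, 541) = 773
Overlap end = min(938, 782) = 782
Overlap = 782 - 773 = 9 minutes

9


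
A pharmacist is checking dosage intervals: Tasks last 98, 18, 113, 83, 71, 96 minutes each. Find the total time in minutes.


Durations: 98, 18, 113, 83, 71, 96
Running sum: 98
+ 18 = 116
+ 113 = 229
+ 83 = 312
+ 71 = 383
+ 96 = 479
Total duration: 479 minutes
That is 7 hours and 59 minutes

479


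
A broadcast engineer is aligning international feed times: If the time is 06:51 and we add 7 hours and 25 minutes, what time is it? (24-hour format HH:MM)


Start time: 06:51
Adding: 7 hours 25 minutes
Minutes: 51 + 25 = 76
Minute overflow: 76 >= 60, so carry 1 hour, minutes = 16
Hours: 6 + 7 + 1 = 14
Result: 14:16

14:16


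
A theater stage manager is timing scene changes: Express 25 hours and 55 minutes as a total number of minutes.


Hours: 25
Extra minutes: 55
Minutes per hour: 60
Hours to minutes: 25 x 60 = 1500
Total: 1500 + 55 = 1555

1555


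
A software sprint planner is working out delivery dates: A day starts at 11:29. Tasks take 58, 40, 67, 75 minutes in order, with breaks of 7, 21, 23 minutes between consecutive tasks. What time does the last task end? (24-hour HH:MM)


Start: 11:29 = 689 min from midnight
  after task 1 (58 min): 12:27
  after break (7 min): 12:34
  after task 2 (40 min): 13:14
  after break (21 min): 13:35
  after task 3 (67 min): 14:42
  after break (23 min): 15:05
  after task 4 (75 min): 16:20
Total elapsed: 291 minutes
End time: 16:20

16:20


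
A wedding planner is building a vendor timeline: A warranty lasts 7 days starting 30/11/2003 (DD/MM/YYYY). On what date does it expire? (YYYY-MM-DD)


Start: 2003-11-30
Adding 7 days
Days remaining in November: 0
After November: 7 days still to add
December 2003 has 31 days, need 7
Result: 2003-12-07

2003-12-07


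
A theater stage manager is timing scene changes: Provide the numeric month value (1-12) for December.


Calendar month order:
11. November
12. December <--
December is month number 12

12


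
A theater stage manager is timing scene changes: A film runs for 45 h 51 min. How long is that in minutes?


Hours: 45
Minutes: 51
Convert hours to minutes: 45 x 60 = 2700
Add remaining minutes: 2700 + 51 = 2751

2751


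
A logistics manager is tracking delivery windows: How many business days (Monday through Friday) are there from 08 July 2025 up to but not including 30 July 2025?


Start: 2025-07-08 (Tuesday)
End (exclusive): 2025-07-30 (Wednesday)
Total calendar days: 22
Full weeks: 22 // 7 = 3 -> 15 weekdays
Remaining 1 days starting on Tuesday:
  Tue(w) -> 1 weekdays
Total business days: 15 + 1 = 16

16


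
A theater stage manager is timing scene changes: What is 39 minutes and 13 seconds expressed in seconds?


Minutes: 39
Extra seconds: 13
Seconds per minute: 60
Minutes to seconds: 39 x 60 = 2340
Total: 2340 + 13 = 2353

2353


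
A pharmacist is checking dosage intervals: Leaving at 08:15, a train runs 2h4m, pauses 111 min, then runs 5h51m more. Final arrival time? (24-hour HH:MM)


Depart: 08:15
Leg 1: +124 min -> 10:19
Layover: +111 min -> 12:10
Leg 2: +351 min -> 18:01
Total travel: 586 minutes = 9h 46m
Arrival: 18:01

18:01


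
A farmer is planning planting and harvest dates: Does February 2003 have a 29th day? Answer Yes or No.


Year: 2003
Divisible by 4? 2003 / 4 = 500.75 -> No
Not divisible by 4, so NOT a leap year

No


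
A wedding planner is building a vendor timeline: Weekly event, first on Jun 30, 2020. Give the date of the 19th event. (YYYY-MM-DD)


First occurrence: 2020-06-30 (occurrence 1)
Each occurrence is 7 days after the previous.
Occurrence 19 is 18 weeks after the first.
18 weeks = 126 days
2020-06-30 + 126 days = 2020-11-03

2020-11-03


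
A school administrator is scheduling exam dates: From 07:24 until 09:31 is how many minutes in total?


Start time: 07:24 = 444 minutes from midnight
End time: 09:31 = 571 minutes from midnight
Difference: 571 - 444 = 127 minutes
That is 2 hours and 7 minutes

127


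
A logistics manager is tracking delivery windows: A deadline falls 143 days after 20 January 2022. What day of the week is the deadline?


Start: 2022-01-20 (Thursday)
Step 1 - find target date: add 143 days
  2022-01-20 + 143 days = 2022-06-12
Step 2 - day of week:
  143 mod 7 = 3
  Thursday + 3 days -> Sunday
Result: Sunday (2022-06-12)

Sunday


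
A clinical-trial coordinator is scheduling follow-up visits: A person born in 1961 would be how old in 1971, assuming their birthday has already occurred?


Birth year: 1961
Current year: 1971
Age = current year - birth year
Age = 1971 - 1961 = 10

10


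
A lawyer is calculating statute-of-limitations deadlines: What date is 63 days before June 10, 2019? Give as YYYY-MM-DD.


Start: 2019-06-10
Subtracting 63 days
Days already passed in June: 10
After going back through June: 53 more days to subtract
May 2019: 31 days, 22 remaining
April 2019 has 30 days, need 22
Result: 2019-04-08

2019-04-08


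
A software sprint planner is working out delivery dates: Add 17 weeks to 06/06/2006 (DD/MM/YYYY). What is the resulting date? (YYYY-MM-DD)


Start: 2006-06-06
Weeks to add: 17
Convert to days: 17 x 7 = 119 days
Add 119 days to 2006-06-06
Result: 2006-10-03

2006-10-03


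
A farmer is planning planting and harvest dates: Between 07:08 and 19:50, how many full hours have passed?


Start: 07:08
End: 19:50
Hour difference: 19 - 7 = 12 hours
Minute difference: 50 - 8 = 42 minutes
Total minutes: 762
Complete hours: 762 / 60 = 12 (remainder 42)

12


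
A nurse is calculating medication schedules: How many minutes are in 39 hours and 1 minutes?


Hours: 39
Extra minutes: 1
Minutes per hour: 60
Hours to minutes: 39 x 60 = 2340
Total: 2340 + 1 = 2341

2341


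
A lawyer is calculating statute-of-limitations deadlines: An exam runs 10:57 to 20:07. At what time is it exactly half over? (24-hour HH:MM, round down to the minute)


Start time: 10:57 = 657 minutes from midnight
End time: 20:07 = 1207 minutes from midnight
Sum: 657 + 1207 = 1864
Midpoint: 1864 / 2 = 932 minutes
Convert: 932 / 60 = 15 hours, 32 minutes
Result: 15:32

15:32


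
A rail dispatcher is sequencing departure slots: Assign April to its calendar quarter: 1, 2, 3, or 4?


Month: April (month 4)
Q1: January-March (months 1-3)
Q2: April-June (months 4-6)
Q3: July-September (months 7-9)
Q4: October-December (months 10-12)
Month 4 falls in Q2

2


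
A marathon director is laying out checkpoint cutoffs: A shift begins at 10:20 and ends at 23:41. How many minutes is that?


Start time: 10:20 = 620 minutes from midnight
End time: 23:41 = 1421 minutes from midnight
Difference: 1421 - 620 = 801 minutes
That is 13 hours and 21 minutes

801


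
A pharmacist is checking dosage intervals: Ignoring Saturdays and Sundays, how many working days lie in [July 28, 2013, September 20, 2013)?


Start: 2013-07-28 (Sunday)
End (exclusive): 2013-09-20 (Friday)
Total calendar days: 54
Full weeks: 54 // 7 = 7 -> 35 weekdays
Remaining 5 days starting on Sunday:
  Sun(-), Mon(w), Tue(w), Wed(w), Thu(w) -> 4 weekdays
Total business days: 35 + 4 = 39

39


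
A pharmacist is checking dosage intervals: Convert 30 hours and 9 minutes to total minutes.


Hours: 30
Minutes: 9
Convert hours to minutes: 30 x 60 = 1800
Add remaining minutes: 1800 + 9 = 1809

1809


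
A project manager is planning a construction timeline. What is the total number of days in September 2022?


Month: September
Year: 2022
September is a 30-day month
Total: 30 days

30


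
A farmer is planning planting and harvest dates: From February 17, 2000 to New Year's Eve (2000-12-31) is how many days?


Start: February 17, 2000
End: December 31, 2000
Days left in February: 12
March: 31
April: 30
May: 31
June: 30
... plus remaining months
Sum of remaining months: 306
Total: 12 + 306 = 318

318


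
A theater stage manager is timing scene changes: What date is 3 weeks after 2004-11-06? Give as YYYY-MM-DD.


Start: 2004-11-06
Weeks to add: 3
Convert to days: 3 x 7 = 21 days
Add 21 days to 2004-11-06
Result: 2004-11-27

2004-11-27


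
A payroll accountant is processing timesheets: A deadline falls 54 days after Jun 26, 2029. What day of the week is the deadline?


Start: 2029-06-26 (Tuesday)
Step 1 - find target date: add 54 days
  2029-06-26 + 54 days = 2029-08-19
Step 2 - day of week:
  54 mod 7 = 5
  Tuesday + 5 days -> Sunday
Result: Sunday (2029-08-19)

Sunday


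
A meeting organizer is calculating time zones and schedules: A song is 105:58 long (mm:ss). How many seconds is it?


Minutes: 105
Extra seconds: 58
Seconds per minute: 60
Minutes to seconds: 105 x 60 = 6300
Total: 6300 + 58 = 6358

6358


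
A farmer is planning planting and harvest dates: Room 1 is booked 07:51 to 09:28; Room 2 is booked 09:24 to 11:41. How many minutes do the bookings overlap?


Interval A: [471, 568] minutes from midnight
Interval B: [564, 701] minutes from midnight
Overlap start = max(471, 564) = 564
Overlap end = min(568, 701) = 568
Overlap = 568 - 564 = 4 minutes

4


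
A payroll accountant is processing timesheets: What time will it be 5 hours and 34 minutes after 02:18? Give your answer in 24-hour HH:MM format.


Start time: 02:18
Adding: 5 hours 34 minutes
Minutes: 18 + 34 = 52
Hours: 2 + 5 + 0 = 7
Result: 07:52

07:52


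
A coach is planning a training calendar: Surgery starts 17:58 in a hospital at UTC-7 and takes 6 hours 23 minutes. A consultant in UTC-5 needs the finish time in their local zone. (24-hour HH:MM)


Start: 17:58 in UTC-7
Step 1 - add duration:
  minutes: 58 + 23 = 81 (carry 1h)
  hours: 17 + 6 + 1 = 24
  end in UTC-7: 00:21
Step 2 - convert UTC-7 -> UTC-5:
  offset difference: -5 - (-7) = 2 hours
  0 + (2) = 2 -> mod 24 = 2
Result: 02:21 in UTC-5

02:21


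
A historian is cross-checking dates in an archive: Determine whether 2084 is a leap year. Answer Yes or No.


Year: 2084
Divisible by 4? 2084 / 4 = 521.0 -> Yes
Divisible by 100? 2084 / 100 = 20.84 -> No
Divisible by 4 but not 100, so it IS a leap year

Yes


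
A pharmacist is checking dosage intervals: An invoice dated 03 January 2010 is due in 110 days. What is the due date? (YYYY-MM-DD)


Start: 2010-01-03
Adding 110 days
Days remaining in January: 28
After January: 82 days still to add
February 2010: 28 days, 54 remaining
March 2010: 31 days, 23 remaining
April 2010 has 30 days, need 23
Result: 2010-04-23

2010-04-23


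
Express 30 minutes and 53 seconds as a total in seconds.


Minutes: 30
Seconds: 53
Convert minutes to seconds: 30 x 60 = 1800
Add remaining seconds: 1800 + 53 = 1853

1853


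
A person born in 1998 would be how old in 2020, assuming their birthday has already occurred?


Birth year: 1998
Current year: 2020
Age = current year - birth year
Age = 2020 - 1998 = 22

22


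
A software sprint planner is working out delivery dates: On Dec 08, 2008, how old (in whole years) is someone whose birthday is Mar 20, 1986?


Birth: 1986-03-20
Reference: 2008-12-08
Year difference: 2008 - 1986 = 22
Has birthday (03-20) occurred by 12-08? Yes
Age in full years: 22

22


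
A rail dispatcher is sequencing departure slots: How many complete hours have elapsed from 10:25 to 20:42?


Start: 10:25
End: 20:42
Hour difference: 20 - 10 = 10 hours
Minute difference: 42 - 25 = 17 minutes
Total minutes: 617
Complete hours: 617 / 60 = 10 (remainder 17)

10


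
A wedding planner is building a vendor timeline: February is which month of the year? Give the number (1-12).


Calendar month order:
1. January
2. February <--
3. March
February is month number 2

2


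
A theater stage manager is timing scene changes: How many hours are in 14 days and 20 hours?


Days: 14
Extra hours: 20
Hours per day: 24
Days to hours: 14 x 24 = 336
Total: 336 + 20 = 356

356


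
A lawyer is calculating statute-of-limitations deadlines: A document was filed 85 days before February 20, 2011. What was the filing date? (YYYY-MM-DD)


Start: 2011-02-20
Subtracting 85 days
Days already passed in February: 20
After going back through February: 65 more days to subtract
January 2011: 31 days, 34 remaining
December 2010: 31 days, 3 remaining
November 2010 has 30 days, need 3
Result: 2010-11-27

2010-11-27


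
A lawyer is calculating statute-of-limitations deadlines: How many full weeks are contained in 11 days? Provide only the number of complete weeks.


Total days: 11
Days per week: 7
Division: 11 / 7 = 1 remainder 4
Complete weeks: 1
Remaining days: 4

1


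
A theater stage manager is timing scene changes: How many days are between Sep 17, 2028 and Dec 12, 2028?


Start date: 2028-09-17
End date: 2028-12-12
Sep 2028: +14 days
Oct 2028: +31 days
Nov 2028: +30 days
Dec 2028: +11 days
Total: 86 days

86


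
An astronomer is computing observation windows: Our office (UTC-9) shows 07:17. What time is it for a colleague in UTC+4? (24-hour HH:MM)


Local time: 07:17 at UTC-9 (offset -9h)
Target zone: UTC+4 (offset 4h)
Difference: 4 - (-9) = 13 hours
Calculation: 7 + (13) = 20
Result: 20:17

20:17


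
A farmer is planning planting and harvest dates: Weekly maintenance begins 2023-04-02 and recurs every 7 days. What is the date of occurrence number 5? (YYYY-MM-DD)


First occurrence: 2023-04-02 (occurrence 1)
Each occurrence is 7 days after the previous.
Occurrence 5 is 4 weeks after the first.
4 weeks = 28 days
2023-04-02 + 28 days = 2023-04-30

2023-04-30


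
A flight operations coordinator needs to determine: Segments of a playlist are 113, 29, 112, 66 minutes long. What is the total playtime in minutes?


Durations: 113, 29, 112, 66
Running sum: 113
+ 29 = 142
+ 112 = 254
+ 66 = 320
Total duration: 320 minutes
That is 5 hours and 20 minutes

320


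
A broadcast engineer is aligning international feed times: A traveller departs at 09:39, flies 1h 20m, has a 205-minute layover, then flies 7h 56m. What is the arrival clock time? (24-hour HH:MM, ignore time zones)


Depart: 09:39
Leg 1: +80 min -> 10:59
Layover: +205 min -> 14:24
Leg 2: +476 min -> 22:20
Total travel: 761 minutes = 12h 41m
Arrival: 22:20

22:20


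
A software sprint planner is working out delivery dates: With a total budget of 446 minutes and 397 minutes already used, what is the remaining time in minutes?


Total budget: 446 minutes
Time used: 397 minutes
Remaining: 446 - 397 = 49 minutes
Percent used: 89.0%
Percent remaining: 11.0%

49


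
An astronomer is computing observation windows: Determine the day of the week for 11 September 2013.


Date: 2013-09-11
January 1, 2013 is a Tuesday
Day of year: 254
Offset from Jan 1: 253 days
253 mod 7 = 1
Result: Wednesday

Wednesday


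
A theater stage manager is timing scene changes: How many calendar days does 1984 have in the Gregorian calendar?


Year: 1984
Check leap year rules:
Divisible by 4? Yes
Divisible by 100? No
1984 is a leap year
Days: 366

366


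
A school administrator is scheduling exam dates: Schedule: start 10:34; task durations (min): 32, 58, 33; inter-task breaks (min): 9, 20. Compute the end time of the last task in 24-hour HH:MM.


Start: 10:34 = 634 min from midnight
  after task 1 (32 min): 11:06
  after break (9 min): 11:15
  after task 2 (58 min): 12:13
  after break (20 min): 12:33
  after task 3 (33 min): 13:06
Total elapsed: 152 minutes
End time: 13:06

13:06


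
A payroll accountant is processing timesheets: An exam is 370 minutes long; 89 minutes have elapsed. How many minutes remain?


Total budget: 370 minutes
Time used: 89 minutes
Remaining: 370 - 89 = 281 minutes
Percent used: 24.1%
Percent remaining: 75.9%

281


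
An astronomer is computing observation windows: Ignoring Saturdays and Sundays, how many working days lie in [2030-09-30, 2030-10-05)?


Start: 2030-09-30 (Monday)
End (exclusive): 2030-10-05 (Saturday)
Total calendar days: 5
Full weeks: 5 // 7 = 0 -> 0 weekdays
Remaining 5 days starting on Monday:
  Mon(w), Tue(w), Wed(w), Thu(w), Fri(w) -> 5 weekdays
Total business days: 0 + 5 = 5

5


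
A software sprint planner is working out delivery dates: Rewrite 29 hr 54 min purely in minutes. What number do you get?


Hours: 29
Extra minutes: 54
Minutes per hour: 60
Hours to minutes: 29 x 60 = 1740
Total: 1740 + 54 = 1794

1794


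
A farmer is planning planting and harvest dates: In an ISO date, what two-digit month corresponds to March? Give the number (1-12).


Calendar month order:
2. February
3. March <--
4. April
March is month number 3

3


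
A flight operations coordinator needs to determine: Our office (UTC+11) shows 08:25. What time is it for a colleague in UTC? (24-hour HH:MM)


Local time: 08:25 at UTC+11 (offset 11h)
Target zone: UTC (offset 0h)
Difference: 0 - (11) = -11 hours
Calculation: 8 + (-11) = -3
Wraparound: (-3) mod 24 = 21
Result: 21:25

21:25


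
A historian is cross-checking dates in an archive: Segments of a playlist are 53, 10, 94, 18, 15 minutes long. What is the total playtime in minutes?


Durations: 53, 10, 94, 18, 15
Running sum: 53
+ 10 = 63
+ 94 = 157
+ 18 = 175
+ 15 = 190
Total duration: 190 minutes
That is 3 hours and 10 minutes

190


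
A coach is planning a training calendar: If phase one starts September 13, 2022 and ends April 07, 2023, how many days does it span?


Start date: 2022-09-13
End date: 2023-04-07
Sep 2022: +18 days
Oct 2022: +31 days
Nov 2022: +30 days
... (5 more months)
Total: 206 days

206


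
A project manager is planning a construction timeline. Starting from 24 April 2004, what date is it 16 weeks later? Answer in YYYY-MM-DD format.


Start: 2004-04-24
Weeks to add: 16
Convert to days: 16 x 7 = 112 days
Add 112 days to 2004-04-24
Result: 2004-08-14

2004-08-14


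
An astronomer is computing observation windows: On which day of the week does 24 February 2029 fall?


Date: 2029-02-24
January 1, 2029 is a Monday
Day of year: 55
Offset from Jan 1: 54 days
54 mod 7 = 5
Result: Saturday

Saturday


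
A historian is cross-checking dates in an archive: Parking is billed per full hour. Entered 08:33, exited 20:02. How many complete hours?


Start: 08:33
End: 20:02
Hour difference: 20 - 8 = 12 hours
Minute difference: 2 - 33 = -31 minutes
Total minutes: 689
Complete hours: 689 / 60 = 11 (remainder 29)

11


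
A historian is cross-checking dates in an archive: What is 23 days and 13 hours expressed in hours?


Days: 23
Extra hours: 13
Hours per day: 24
Days to hours: 23 x 24 = 552
Total: 552 + 13 = 565

565


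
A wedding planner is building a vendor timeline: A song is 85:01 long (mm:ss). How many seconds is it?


Minutes: 85
Extra seconds: 1
Seconds per minute: 60
Minutes to seconds: 85 x 60 = 5100
Total: 5100 + 1 = 5101

5101


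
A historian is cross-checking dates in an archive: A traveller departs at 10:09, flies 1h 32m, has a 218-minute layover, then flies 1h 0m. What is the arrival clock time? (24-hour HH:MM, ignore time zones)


Depart: 10:09
Leg 1: +92 min -> 11:41
Layover: +218 min -> 15:19
Leg 2: +60 min -> 16:19
Total travel: 370 minutes = 6h 10m
Arrival: 16:19

16:19


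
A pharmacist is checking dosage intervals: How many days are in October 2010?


Month: October
Year: 2010
October is a 31-day month
Total: 31 days

31


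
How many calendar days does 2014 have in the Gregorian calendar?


Year: 2014
Check leap year rules:
Divisible by 4? No
2014 is not a leap year
Days: 365

365


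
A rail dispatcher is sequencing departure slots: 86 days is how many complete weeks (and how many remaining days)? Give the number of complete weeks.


Total days: 86
Days per week: 7
Division: 86 / 7 = 12 remainder 2
Complete weeks: 12
Remaining days: 2

12


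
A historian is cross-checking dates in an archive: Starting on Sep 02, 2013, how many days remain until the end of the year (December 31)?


Start: September 02, 2013
End: December 31, 2013
Days left in September: 28
October: 31
November: 30
December: 31
Sum of remaining months: 92
Total: 28 + 92 = 120

120


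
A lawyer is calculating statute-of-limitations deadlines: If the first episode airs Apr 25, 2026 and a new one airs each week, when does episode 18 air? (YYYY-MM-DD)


First occurrence: 2026-04-25 (occurrence 1)
Each occurrence is 7 days after the previous.
Occurrence 18 is 17 weeks after the first.
17 weeks = 119 days
2026-04-25 + 119 days = 2026-08-22

2026-08-22


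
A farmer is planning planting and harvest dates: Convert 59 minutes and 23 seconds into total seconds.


Minutes: 59
Seconds: 23
Convert minutes to seconds: 59 x 60 = 3540
Add remaining seconds: 3540 + 23 = 3563

3563


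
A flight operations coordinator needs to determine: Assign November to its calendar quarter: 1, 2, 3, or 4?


Month: November (month 11)
Q1: January-March (months 1-3)
Q2: April-June (months 4-6)
Q3: July-September (months 7-9)
Q4: October-December (months 10-12)
Month 11 falls in Q4

4


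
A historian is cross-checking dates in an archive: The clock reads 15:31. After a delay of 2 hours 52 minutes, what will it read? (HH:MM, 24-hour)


Start time: 15:31
Adding: 2 hours 52 minutes
Minutes: 31 + 52 = 83
Minute overflow: 83 >= 60, so carry 1 hour, minutes = 23
Hours: 15 + 2 + 1 = 18
Result: 18:23

18:23


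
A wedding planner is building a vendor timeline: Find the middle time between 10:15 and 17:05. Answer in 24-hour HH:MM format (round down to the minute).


Start time: 10:15 = 615 minutes from midnight
End time: 17:05 = 1025 minutes from midnight
Sum: 615 + 1025 = 1640
Midpoint: 1640 / 2 = 820 minutes
Convert: 820 / 60 = 13 hours, 40 minutes
Result: 13:40

13:40


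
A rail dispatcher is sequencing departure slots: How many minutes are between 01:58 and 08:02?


Start time: 01:58 = 118 minutes from midnight
End time: 08:02 = 482 minutes from midnight
Difference: 482 - 118 = 364 minutes
That is 6 hours and 4 minutes

364


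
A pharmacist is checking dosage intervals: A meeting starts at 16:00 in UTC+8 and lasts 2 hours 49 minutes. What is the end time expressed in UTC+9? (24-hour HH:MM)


Start: 16:00 in UTC+8
Step 1 - add duration:
  minutes: 0 + 49 = 49
  hours: 16 + 2 + 0 = 18
  end in UTC+8: 18:49
Step 2 - convert UTC+8 -> UTC+9:
  offset difference: 9 - (8) = 1 hours
  18 + (1) = 19 -> mod 24 = 19
Result: 19:49 in UTC+9

19:49


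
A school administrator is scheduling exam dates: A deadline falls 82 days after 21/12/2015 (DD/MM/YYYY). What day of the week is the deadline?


Start: 2015-12-21 (Monday)
Step 1 - find target date: add 82 days
  2015-12-21 + 82 days = 2016-03-12
Step 2 - day of week:
  82 mod 7 = 5
  Monday + 5 days -> Saturday
Result: Saturday (2016-03-12)

Saturday


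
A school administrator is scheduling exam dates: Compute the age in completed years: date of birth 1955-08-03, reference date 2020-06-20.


Birth: 1955-08-03
Reference: 2020-06-20
Year difference: 2020 - 1955 = 65
Has birthday (08-03) occurred by 06-20? No
Birthday not yet reached this year -> subtract 1
Age in full years: 64

64
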